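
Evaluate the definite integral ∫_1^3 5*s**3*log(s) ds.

Integrate by parts once (u = ln s, dv = 5*s**3 ds).
An antiderivative is F(s) = 5*s**4*(4*log(s) - 1)/16.
Then F(3) - F(1) = (-405/16 + 405*log(3)/4) - (-5/16) = -25 + 405*log(3)/4.

-25 + 405*log(3)/4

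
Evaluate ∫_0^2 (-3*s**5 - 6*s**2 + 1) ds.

By the power rule, an antiderivative is F(s) = -s**6/2 - 2*s**3 + s.
Then F(2) - F(0) = (-46) - (0) = -46.

-46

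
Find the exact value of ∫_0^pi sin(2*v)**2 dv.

Use the identity sin^2(2*v) = (1 - cos(4*v))/2.
An antiderivative is F(v) = v/2 - sin(4*v)/8.
Then F(pi) - F(0) = (pi/2) - (0) = pi/2.

pi/2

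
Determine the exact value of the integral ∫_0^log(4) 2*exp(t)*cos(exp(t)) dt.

Let u = exp(t), so du = exp(t) dt. When t = 0, u = 1; when t = log(4), u = 4.
The integral becomes 2·∫ cos(u) du from 1 to 4, with antiderivative 2*sin(u).
Back in t: F(t) = 2*sin(exp(t)).
Then F(log(4)) - F(0) = (2*sin(4)) - (2*sin(1)) = -2*sin(1) + 2*sin(4).

-2*sin(1) + 2*sin(4)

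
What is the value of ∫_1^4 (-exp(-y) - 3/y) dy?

An antiderivative is F(y) = -3*log(y) + exp(-y).
Then F(4) - F(1) = (-6*log(2) + exp(-4)) - (exp(-1)) = -6*log(2) - exp(-1) + exp(-4).

-6*log(2) - exp(-1) + exp(-4)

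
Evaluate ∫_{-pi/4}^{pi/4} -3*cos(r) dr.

An antiderivative is F(r) = -3*sin(r).
Then F(pi/4) - F(-pi/4) = (-3*sqrt(2)/2) - (3*sqrt(2)/2) = -3*sqrt(2).

-3*sqrt(2)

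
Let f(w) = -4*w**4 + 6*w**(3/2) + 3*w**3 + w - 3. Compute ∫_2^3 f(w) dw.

By the power rule, an antiderivative is F(w) = 12*w**(5/2)/5 - 4*w**5/5 + 3*w**4/4 + w**2/2 - 3*w.
Then F(3) - F(2) = (-2763/20 + 108*sqrt(3)/5) - (-88/5 + 48*sqrt(2)/5) = -2411/20 - 48*sqrt(2)/5 + 108*sqrt(3)/5.

-2411/20 - 48*sqrt(2)/5 + 108*sqrt(3)/5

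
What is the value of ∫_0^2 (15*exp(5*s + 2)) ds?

Let u = 5*s + 2, so du = 5 ds. When s = 0, u = 2; when s = 2, u = 12.
The integral becomes 3·∫ exp(u) du from 2 to 12, with antiderivative 3*exp(u).
Back in s: F(s) = 3*exp(5*s + 2).
Then F(2) - F(0) = (3*exp(12)) - (3*exp(2)) = -3*(1 - exp(10))*exp(2).

-3*(1 - exp(10))*exp(2)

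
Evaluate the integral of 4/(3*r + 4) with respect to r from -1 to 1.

An antiderivative is F(r) = 4*log(3*r + 4)/3.
Then F(1) - F(-1) = (4*log(7)/3) - (0) = 4*log(7)/3.

4*log(7)/3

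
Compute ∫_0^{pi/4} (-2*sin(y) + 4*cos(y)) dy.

-2 + 3*sqrt(2)

An antiderivative is F(y) = 4*sin(y) + 2*cos(y).
Then F(pi/4) - F(0) = (3*sqrt(2)) - (2) = -2 + 3*sqrt(2).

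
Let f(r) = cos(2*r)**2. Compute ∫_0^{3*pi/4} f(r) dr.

3*pi/8

Use the identity cos^2(2*r) = (1 + cos(4*r))/2.
An antiderivative is F(r) = r/2 + sin(4*r)/8.
Then F(3*pi/4) - F(0) = (3*pi/8) - (0) = 3*pi/8.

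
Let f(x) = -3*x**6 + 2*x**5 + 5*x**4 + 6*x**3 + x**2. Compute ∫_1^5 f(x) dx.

-507620/21

By the power rule, an antiderivative is F(x) = -3*x**7/7 + x**6/3 + x**5 + 3*x**4/2 + x**3/3.
Then F(5) - F(1) = (-338375/14) - (115/42) = -507620/21.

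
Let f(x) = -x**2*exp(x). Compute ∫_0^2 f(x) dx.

2 - 2*exp(2)

Integrate by parts twice (u = x^2, dv = -exp(x) dx).
An antiderivative is F(x) = (-x**2 + 2*x - 2)*exp(x).
Then F(2) - F(0) = (-2*exp(2)) - (-2) = 2 - 2*exp(2).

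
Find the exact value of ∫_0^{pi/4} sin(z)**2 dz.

-1/4 + pi/8

Use the identity sin^2(z) = (1 - cos(2*z))/2.
An antiderivative is F(z) = z/2 - sin(2*z)/4.
Then F(pi/4) - F(0) = (-1/4 + pi/8) - (0) = -1/4 + pi/8.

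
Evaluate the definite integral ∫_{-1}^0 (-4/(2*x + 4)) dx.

An antiderivative is F(x) = -2*log(2*x + 4).
Then F(0) - F(-1) = (-log(16)) - (-log(4)) = -log(4).

-log(4)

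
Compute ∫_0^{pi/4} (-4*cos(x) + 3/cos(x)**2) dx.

An antiderivative is F(x) = -4*sin(x) + 3*tan(x).
Then F(pi/4) - F(0) = (3 - 2*sqrt(2)) - (0) = 3 - 2*sqrt(2).

3 - 2*sqrt(2)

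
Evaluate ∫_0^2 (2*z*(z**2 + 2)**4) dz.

Let u = z**2 + 2, so du = 2*z dz. When z = 0, u = 2; when z = 2, u = 6.
The integral becomes ∫ u**4 du from 2 to 6, with antiderivative u**5/5.
Back in z: F(z) = (z**2 + 2)**5/5.
Then F(2) - F(0) = (7776/5) - (32/5) = 7744/5.

7744/5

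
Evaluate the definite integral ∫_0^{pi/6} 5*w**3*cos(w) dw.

-15*sqrt(3) - 5*pi/2 + 5*pi**3/432 + 5*sqrt(3)*pi**2/24 + 30

Integrate by parts 3 times (u = w^3, dv = 5*cos(w) dw).
An antiderivative is F(w) = 5*w**3*sin(w) + 15*w**2*cos(w) - 30*w*sin(w) - 30*cos(w).
Then F(pi/6) - F(0) = (-15*sqrt(3) - 5*pi/2 + 5*pi**3/432 + 5*sqrt(3)*pi**2/24) - (-30) = -15*sqrt(3) - 5*pi/2 + 5*pi**3/432 + 5*sqrt(3)*pi**2/24 + 30.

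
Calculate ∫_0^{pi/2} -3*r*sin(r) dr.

-3

Integrate by parts once (u = r, dv = -3*sin(r) dr).
An antiderivative is F(r) = 3*r*cos(r) - 3*sin(r).
Then F(pi/2) - F(0) = (-3) - (0) = -3.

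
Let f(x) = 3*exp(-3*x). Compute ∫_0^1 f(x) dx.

An antiderivative is F(x) = -exp(-3*x).
Then F(1) - F(0) = (-exp(-3)) - (-1) = 1 - exp(-3).

1 - exp(-3)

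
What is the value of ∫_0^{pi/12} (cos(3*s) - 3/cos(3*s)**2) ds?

-1 + sqrt(2)/6

An antiderivative is F(s) = sin(3*s)/3 - tan(3*s).
Then F(pi/12) - F(0) = (-1 + sqrt(2)/6) - (0) = -1 + sqrt(2)/6.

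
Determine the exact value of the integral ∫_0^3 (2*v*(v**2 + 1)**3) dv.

Let u = v**2 + 1, so du = 2*v dv. When v = 0, u = 1; when v = 3, u = 10.
The integral becomes ∫ u**3 du from 1 to 10, with antiderivative u**4/4.
Back in v: F(v) = (v**2 + 1)**4/4.
Then F(3) - F(0) = (2500) - (1/4) = 9999/4.

9999/4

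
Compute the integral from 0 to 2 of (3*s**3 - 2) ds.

By the power rule, an antiderivative is F(s) = 3*s**4/4 - 2*s.
Then F(2) - F(0) = (8) - (0) = 8.

8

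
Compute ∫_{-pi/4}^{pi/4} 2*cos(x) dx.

An antiderivative is F(x) = 2*sin(x).
Then F(pi/4) - F(-pi/4) = (sqrt(2)) - (-sqrt(2)) = 2*sqrt(2).

2*sqrt(2)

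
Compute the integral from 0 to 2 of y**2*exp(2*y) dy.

-1/4 + 5*exp(4)/4

Integrate by parts twice (u = y^2, dv = exp(2*y) dy).
An antiderivative is F(y) = (2*y**2 - 2*y + 1)*exp(2*y)/4.
Then F(2) - F(0) = (5*exp(4)/4) - (1/4) = -1/4 + 5*exp(4)/4.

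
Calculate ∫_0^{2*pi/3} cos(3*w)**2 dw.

Use the identity cos^2(3*w) = (1 + cos(6*w))/2.
An antiderivative is F(w) = w/2 + sin(6*w)/12.
Then F(2*pi/3) - F(0) = (pi/3) - (0) = pi/3.

pi/3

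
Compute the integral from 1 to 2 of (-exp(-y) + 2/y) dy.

An antiderivative is F(y) = 2*log(y) + exp(-y).
Then F(2) - F(1) = (exp(-2) + 2*log(2)) - (exp(-1)) = -exp(-1) + exp(-2) + 2*log(2).

-exp(-1) + exp(-2) + 2*log(2)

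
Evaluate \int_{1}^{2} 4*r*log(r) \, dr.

Integrate by parts once (u = ln r, dv = 4*r dr).
An antiderivative is F(r) = r**2*(2*log(r) - 1).
Then F(2) - F(1) = (-4 + 8*log(2)) - (-1) = -3 + 8*log(2).

-3 + 8*log(2)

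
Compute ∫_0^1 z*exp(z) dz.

1

Integrate by parts once (u = z, dv = exp(z) dz).
An antiderivative is F(z) = (z - 1)*exp(z).
Then F(1) - F(0) = (0) - (-1) = 1.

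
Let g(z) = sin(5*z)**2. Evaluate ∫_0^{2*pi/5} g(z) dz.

Use the identity sin^2(5*z) = (1 - cos(10*z))/2.
An antiderivative is F(z) = z/2 - sin(10*z)/20.
Then F(2*pi/5) - F(0) = (pi/5) - (0) = pi/5.

pi/5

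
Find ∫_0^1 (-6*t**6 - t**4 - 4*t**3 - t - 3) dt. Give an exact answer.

By the power rule, an antiderivative is F(t) = -6*t**7/7 - t**5/5 - t**4 - t**2/2 - 3*t.
Then F(1) - F(0) = (-389/70) - (0) = -389/70.

-389/70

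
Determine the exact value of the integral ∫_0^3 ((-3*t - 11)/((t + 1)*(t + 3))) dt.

-7*log(2)

Factor the denominator: t**2 + 4*t + 3 = (t + 3)(t + 1).
Partial fractions: (-3*t - 11)/((t + 1)*(t + 3)) = 1/(t + 3) - 4/(t + 1).
An antiderivative is F(t) = -4*log(t + 1) + log(t + 3).
Then F(3) - F(0) = (-7*log(2) + log(3)) - (log(3)) = -7*log(2).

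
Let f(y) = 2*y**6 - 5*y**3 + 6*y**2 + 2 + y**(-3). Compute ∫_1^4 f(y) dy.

1006785/224

By the power rule, an antiderivative is F(y) = 2*y**7/7 - 5*y**4/4 + 2*y**3 + 2*y - 1/(2*y**2).
Then F(4) - F(1) = (1007353/224) - (71/28) = 1006785/224.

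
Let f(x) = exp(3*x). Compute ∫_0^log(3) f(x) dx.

26/3

Let u = exp(x), so du = exp(x) dx. When x = 0, u = 1; when x = log(3), u = 3.
The integral becomes ∫ u**2 du from 1 to 3, with antiderivative u**3/3.
Back in x: F(x) = exp(3*x)/3.
Then F(log(3)) - F(0) = (9) - (1/3) = 26/3.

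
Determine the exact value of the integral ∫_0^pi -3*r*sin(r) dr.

-3*pi

Integrate by parts once (u = r, dv = -3*sin(r) dr).
An antiderivative is F(r) = 3*r*cos(r) - 3*sin(r).
Then F(pi) - F(0) = (-3*pi) - (0) = -3*pi.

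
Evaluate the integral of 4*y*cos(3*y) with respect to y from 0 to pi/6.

-4/9 + 2*pi/9

Integrate by parts once (u = y, dv = 4*cos(3*y) dy).
An antiderivative is F(y) = 4*y*sin(3*y)/3 + 4*cos(3*y)/9.
Then F(pi/6) - F(0) = (2*pi/9) - (4/9) = -4/9 + 2*pi/9.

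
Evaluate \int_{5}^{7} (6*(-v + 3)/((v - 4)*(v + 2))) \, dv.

-11*log(3) + 5*log(7)

Factor the denominator: v**2 - 2*v - 8 = (v + 2)(v - 4).
Partial fractions: 6*(-v + 3)/((v - 4)*(v + 2)) = -5/(v + 2) - 1/(v - 4).
An antiderivative is F(v) = -log(v - 4) - 5*log(v + 2).
Then F(7) - F(5) = (-11*log(3)) - (-5*log(7)) = -11*log(3) + 5*log(7).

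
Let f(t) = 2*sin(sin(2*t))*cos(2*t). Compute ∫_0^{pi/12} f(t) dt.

1 - cos(1/2)

Let u = sin(2*t), so du = 2*cos(2*t) dt. When t = 0, u = 0; when t = pi/12, u = 1/2.
The integral becomes ∫ sin(u) du from 0 to 1/2, with antiderivative -cos(u).
Back in t: F(t) = -cos(sin(2*t)).
Then F(pi/12) - F(0) = (-cos(1/2)) - (-1) = 1 - cos(1/2).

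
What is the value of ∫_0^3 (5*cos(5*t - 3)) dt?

Let u = 5*t - 3, so du = 5 dt. When t = 0, u = -3; when t = 3, u = 12.
The integral becomes ∫ cos(u) du from -3 to 12, with antiderivative sin(u).
Back in t: F(t) = sin(5*t - 3).
Then F(3) - F(0) = (sin(12)) - (-sin(3)) = sin(12) + sin(3).

sin(12) + sin(3)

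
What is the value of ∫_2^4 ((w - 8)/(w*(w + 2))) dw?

-9*log(2) + 5*log(3)

Factor the denominator: w**2 + 2*w = (w + 2)w.
Partial fractions: (w - 8)/(w*(w + 2)) = 5/(w + 2) - 4/w.
An antiderivative is F(w) = -4*log(w) + 5*log(w + 2).
Then F(4) - F(2) = (-3*log(2) + 5*log(3)) - (log(64)) = -9*log(2) + 5*log(3).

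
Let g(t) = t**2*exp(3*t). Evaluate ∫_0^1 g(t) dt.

Integrate by parts twice (u = t^2, dv = exp(3*t) dt).
An antiderivative is F(t) = (9*t**2 - 6*t + 2)*exp(3*t)/27.
Then F(1) - F(0) = (5*exp(3)/27) - (2/27) = -2/27 + 5*exp(3)/27.

-2/27 + 5*exp(3)/27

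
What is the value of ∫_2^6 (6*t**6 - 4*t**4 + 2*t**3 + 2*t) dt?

By the power rule, an antiderivative is F(t) = 6*t**7/7 - 4*t**5/5 + t**4/2 + t**2.
Then F(6) - F(2) = (8204292/35) - (3364/35) = 8200928/35.

8200928/35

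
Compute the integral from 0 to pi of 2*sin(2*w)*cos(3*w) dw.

-8/5

Use the identity sin(2*w)cos(3*w) = [sin(5*w) + sin(-w)]/2.
An antiderivative is F(w) = cos(w) - cos(5*w)/5.
Then F(pi) - F(0) = (-4/5) - (4/5) = -8/5.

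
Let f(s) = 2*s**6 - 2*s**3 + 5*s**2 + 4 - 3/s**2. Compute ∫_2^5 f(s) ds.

By the power rule, an antiderivative is F(s) = 2*s**7/7 - s**4/2 + 5*s**3/3 + 4*s + 3/s.
Then F(5) - F(2) = (4669951/210) - (2159/42) = 776526/35.

776526/35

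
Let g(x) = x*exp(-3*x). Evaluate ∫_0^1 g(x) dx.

(-4 + exp(3))*exp(-3)/9

Integrate by parts once (u = x, dv = exp(-3*x) dx).
An antiderivative is F(x) = (-3*x - 1)*exp(-3*x)/9.
Then F(1) - F(0) = (-4*exp(-3)/9) - (-1/9) = (-4 + exp(3))*exp(-3)/9.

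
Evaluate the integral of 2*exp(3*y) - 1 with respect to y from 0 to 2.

-8/3 + 2*exp(6)/3

An antiderivative is F(y) = 2*exp(3*y)/3 - y.
Then F(2) - F(0) = (-2 + 2*exp(6)/3) - (2/3) = -8/3 + 2*exp(6)/3.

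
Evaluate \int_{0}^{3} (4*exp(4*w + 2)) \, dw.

Let u = 4*w + 2, so du = 4 dw. When w = 0, u = 2; when w = 3, u = 14.
The integral becomes ∫ exp(u) du from 2 to 14, with antiderivative exp(u).
Back in w: F(w) = exp(4*w + 2).
Then F(3) - F(0) = (exp(14)) - (exp(2)) = -exp(2) + exp(14).

-exp(2) + exp(14)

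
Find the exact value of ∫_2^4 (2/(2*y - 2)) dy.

log(3)

An antiderivative is F(y) = log(2*y - 2).
Then F(4) - F(2) = (log(6)) - (log(2)) = log(3).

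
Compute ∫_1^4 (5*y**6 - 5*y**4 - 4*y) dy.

74544/7

By the power rule, an antiderivative is F(y) = 5*y**7/7 - y**5 - 2*y**2.
Then F(4) - F(1) = (74528/7) - (-16/7) = 74544/7.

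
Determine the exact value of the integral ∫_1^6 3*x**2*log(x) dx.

-215/3 + 216*log(2) + 216*log(3)

Integrate by parts once (u = ln x, dv = 3*x**2 dx).
An antiderivative is F(x) = x**3*(3*log(x) - 1)/3.
Then F(6) - F(1) = (-72 + 216*log(2) + 216*log(3)) - (-1/3) = -215/3 + 216*log(2) + 216*log(3).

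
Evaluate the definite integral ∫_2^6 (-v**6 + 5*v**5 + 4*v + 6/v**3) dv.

-22706/21

By the power rule, an antiderivative is F(v) = -v**7/7 + 5*v**6/6 + 2*v**2 - 3/v**2.
Then F(6) - F(2) = (-87271/84) - (3553/84) = -22706/21.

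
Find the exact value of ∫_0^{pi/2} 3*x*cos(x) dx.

-3 + 3*pi/2

Integrate by parts once (u = x, dv = 3*cos(x) dx).
An antiderivative is F(x) = 3*x*sin(x) + 3*cos(x).
Then F(pi/2) - F(0) = (3*pi/2) - (3) = -3 + 3*pi/2.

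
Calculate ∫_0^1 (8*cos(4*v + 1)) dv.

2*sin(5) - 2*sin(1)

Let u = 4*v + 1, so du = 4 dv. When v = 0, u = 1; when v = 1, u = 5.
The integral becomes 2·∫ cos(u) du from 1 to 5, with antiderivative 2*sin(u).
Back in v: F(v) = 2*sin(4*v + 1).
Then F(1) - F(0) = (2*sin(5)) - (2*sin(1)) = 2*sin(5) - 2*sin(1).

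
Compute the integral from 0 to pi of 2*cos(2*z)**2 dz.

Use the identity cos^2(2*z) = (1 + cos(4*z))/2.
An antiderivative is F(z) = z + sin(4*z)/4.
Then F(pi) - F(0) = (pi) - (0) = pi.

pi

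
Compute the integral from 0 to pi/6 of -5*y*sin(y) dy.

Integrate by parts once (u = y, dv = -5*sin(y) dy).
An antiderivative is F(y) = 5*y*cos(y) - 5*sin(y).
Then F(pi/6) - F(0) = (-5/2 + 5*sqrt(3)*pi/12) - (0) = -5/2 + 5*sqrt(3)*pi/12.

-5/2 + 5*sqrt(3)*pi/12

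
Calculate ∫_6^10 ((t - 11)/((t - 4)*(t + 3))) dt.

Factor the denominator: t**2 - t - 12 = (t + 3)(t - 4).
Partial fractions: (t - 11)/((t - 4)*(t + 3)) = 2/(t + 3) - 1/(t - 4).
An antiderivative is F(t) = -log(t - 4) + 2*log(t + 3).
Then F(10) - F(6) = (-log(3) - log(2) + 2*log(13)) - (log(81/2)) = -5*log(3) + 2*log(13).

-5*log(3) + 2*log(13)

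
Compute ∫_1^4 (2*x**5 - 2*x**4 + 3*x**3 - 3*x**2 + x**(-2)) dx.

5424/5

By the power rule, an antiderivative is F(x) = x**6/3 - 2*x**5/5 + 3*x**4/4 - x**3 - 1/x.
Then F(4) - F(1) = (65009/60) - (-79/60) = 5424/5.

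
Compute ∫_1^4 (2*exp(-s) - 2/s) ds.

An antiderivative is F(s) = -2*log(s) - 2*exp(-s).
Then F(4) - F(1) = (-4*log(2) - 2*exp(-4)) - (-2*exp(-1)) = -4*log(2) - 2*exp(-4) + 2*exp(-1).

-4*log(2) - 2*exp(-4) + 2*exp(-1)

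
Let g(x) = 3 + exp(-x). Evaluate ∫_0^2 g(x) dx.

An antiderivative is F(x) = 3*x - exp(-x).
Then F(2) - F(0) = (6 - exp(-2)) - (-1) = 7 - exp(-2).

7 - exp(-2)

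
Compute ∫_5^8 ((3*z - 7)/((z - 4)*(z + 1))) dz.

log(9)

Factor the denominator: z**2 - 3*z - 4 = (z + 1)(z - 4).
Partial fractions: (3*z - 7)/((z - 4)*(z + 1)) = 2/(z + 1) + 1/(z - 4).
An antiderivative is F(z) = log(z - 4) + 2*log(z + 1).
Then F(8) - F(5) = (2*log(2) + 4*log(3)) - (log(36)) = log(9).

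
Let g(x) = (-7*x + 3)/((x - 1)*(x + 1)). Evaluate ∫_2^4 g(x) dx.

Factor the denominator: x**2 - 1 = (x + 1)(x - 1).
Partial fractions: (-7*x + 3)/((x - 1)*(x + 1)) = -5/(x + 1) - 2/(x - 1).
An antiderivative is F(x) = -2*log(x - 1) - 5*log(x + 1).
Then F(4) - F(2) = (-5*log(5) - 2*log(3)) - (-5*log(3)) = -5*log(5) + 3*log(3).

-5*log(5) + 3*log(3)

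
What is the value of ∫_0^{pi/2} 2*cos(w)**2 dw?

Use the identity cos^2(w) = (1 + cos(2*w))/2.
An antiderivative is F(w) = w + sin(2*w)/2.
Then F(pi/2) - F(0) = (pi/2) - (0) = pi/2.

pi/2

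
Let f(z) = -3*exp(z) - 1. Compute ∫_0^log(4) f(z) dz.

-9 - log(4)

An antiderivative is F(z) = -z - 3*exp(z).
Then F(log(4)) - F(0) = (-12 - log(4)) - (-3) = -9 - log(4).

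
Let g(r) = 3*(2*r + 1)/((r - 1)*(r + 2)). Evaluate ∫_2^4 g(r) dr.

Factor the denominator: r**2 + r - 2 = (r + 2)(r - 1).
Partial fractions: 3*(2*r + 1)/((r - 1)*(r + 2)) = 3/(r + 2) + 3/(r - 1).
An antiderivative is F(r) = 3*log(r - 1) + 3*log(r + 2).
Then F(4) - F(2) = (3*log(2) + 6*log(3)) - (log(64)) = -3*log(2) + 6*log(3).

-3*log(2) + 6*log(3)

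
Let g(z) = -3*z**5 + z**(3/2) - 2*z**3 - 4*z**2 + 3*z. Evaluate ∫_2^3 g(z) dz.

By the power rule, an antiderivative is F(z) = -z**6/2 + 2*z**(5/2)/5 - z**4/2 - 4*z**3/3 + 3*z**2/2.
Then F(3) - F(2) = (-855/2 + 18*sqrt(3)/5) - (-134/3 + 8*sqrt(2)/5) = -2297/6 - 8*sqrt(2)/5 + 18*sqrt(3)/5.

-2297/6 - 8*sqrt(2)/5 + 18*sqrt(3)/5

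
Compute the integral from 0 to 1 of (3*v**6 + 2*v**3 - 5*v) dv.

-11/7

By the power rule, an antiderivative is F(v) = 3*v**7/7 + v**4/2 - 5*v**2/2.
Then F(1) - F(0) = (-11/7) - (0) = -11/7.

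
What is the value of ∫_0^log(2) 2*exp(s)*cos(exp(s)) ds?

Let u = exp(s), so du = exp(s) ds. When s = 0, u = 1; when s = log(2), u = 2.
The integral becomes 2·∫ cos(u) du from 1 to 2, with antiderivative 2*sin(u).
Back in s: F(s) = 2*sin(exp(s)).
Then F(log(2)) - F(0) = (2*sin(2)) - (2*sin(1)) = -2*sin(1) + 2*sin(2).

-2*sin(1) + 2*sin(2)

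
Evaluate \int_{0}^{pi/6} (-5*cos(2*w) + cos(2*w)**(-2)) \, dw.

-3*sqrt(3)/4

An antiderivative is F(w) = -5*sin(2*w)/2 + tan(2*w)/2.
Then F(pi/6) - F(0) = (-3*sqrt(3)/4) - (0) = -3*sqrt(3)/4.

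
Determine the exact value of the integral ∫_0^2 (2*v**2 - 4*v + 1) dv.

-2/3

By the power rule, an antiderivative is F(v) = 2*v**3/3 - 2*v**2 + v.
Then F(2) - F(0) = (-2/3) - (0) = -2/3.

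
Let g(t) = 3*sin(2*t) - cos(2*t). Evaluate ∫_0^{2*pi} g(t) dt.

An antiderivative is F(t) = -sin(2*t)/2 - 3*cos(2*t)/2.
Then F(2*pi) - F(0) = (-3/2) - (-3/2) = 0.

0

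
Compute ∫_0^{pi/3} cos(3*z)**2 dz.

Use the identity cos^2(3*z) = (1 + cos(6*z))/2.
An antiderivative is F(z) = z/2 + sin(6*z)/12.
Then F(pi/3) - F(0) = (pi/6) - (0) = pi/6.

pi/6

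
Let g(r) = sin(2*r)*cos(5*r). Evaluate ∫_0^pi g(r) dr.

-4/21

Use the identity sin(2*r)cos(5*r) = [sin(7*r) + sin(-3*r)]/2.
An antiderivative is F(r) = cos(3*r)/6 - cos(7*r)/14.
Then F(pi) - F(0) = (-2/21) - (2/21) = -4/21.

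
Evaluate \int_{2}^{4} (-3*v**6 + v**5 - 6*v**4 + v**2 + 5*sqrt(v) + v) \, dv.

By the power rule, an antiderivative is F(v) = -3*v**7/7 + v**6/6 - 6*v**5/5 + 10*v**(3/2)/3 + v**3/3 + v**2/2.
Then F(4) - F(2) = (-788744/105) - (-8182/105 + 20*sqrt(2)/3) = -780562/105 - 20*sqrt(2)/3.

-780562/105 - 20*sqrt(2)/3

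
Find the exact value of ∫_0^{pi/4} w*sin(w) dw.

sqrt(2)*(4 - pi)/8

Integrate by parts once (u = w, dv = sin(w) dw).
An antiderivative is F(w) = -w*cos(w) + sin(w).
Then F(pi/4) - F(0) = (sqrt(2)*(4 - pi)/8) - (0) = sqrt(2)*(4 - pi)/8.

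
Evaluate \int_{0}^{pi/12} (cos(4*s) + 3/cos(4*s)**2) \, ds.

7*sqrt(3)/8

An antiderivative is F(s) = sin(4*s)/4 + 3*tan(4*s)/4.
Then F(pi/12) - F(0) = (7*sqrt(3)/8) - (0) = 7*sqrt(3)/8.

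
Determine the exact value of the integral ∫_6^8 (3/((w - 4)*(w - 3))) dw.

-3*log(5) + 3*log(2) + 3*log(3)

Factor the denominator: w**2 - 7*w + 12 = (w - 3)(w - 4).
Partial fractions: 3/((w - 4)*(w - 3)) = -3/(w - 3) + 3/(w - 4).
An antiderivative is F(w) = 3*log(w - 4) - 3*log(w - 3).
Then F(8) - F(6) = (-3*log(5) + 6*log(2)) - (log(8/27)) = -3*log(5) + 3*log(2) + 3*log(3).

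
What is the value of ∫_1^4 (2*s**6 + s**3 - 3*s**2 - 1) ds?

By the power rule, an antiderivative is F(s) = 2*s**7/7 + s**4/4 - s**3 - s.
Then F(4) - F(1) = (32740/7) - (-41/28) = 131001/28.

131001/28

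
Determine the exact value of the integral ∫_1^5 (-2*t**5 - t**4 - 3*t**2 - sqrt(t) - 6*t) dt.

-90422/15 - 10*sqrt(5)/3

By the power rule, an antiderivative is F(t) = -t**6/3 - t**5/5 - 2*t**(3/2)/3 - t**3 - 3*t**2.
Then F(5) - F(1) = (-18100/3 - 10*sqrt(5)/3) - (-26/5) = -90422/15 - 10*sqrt(5)/3.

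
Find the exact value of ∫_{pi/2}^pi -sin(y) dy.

An antiderivative is F(y) = cos(y).
Then F(pi) - F(pi/2) = (-1) - (0) = -1.

-1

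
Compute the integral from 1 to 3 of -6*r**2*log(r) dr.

Integrate by parts once (u = ln r, dv = -6*r**2 dr).
An antiderivative is F(r) = -2*r**3*(3*log(r) - 1)/3.
Then F(3) - F(1) = (18 - 54*log(3)) - (2/3) = 52/3 - 54*log(3).

52/3 - 54*log(3)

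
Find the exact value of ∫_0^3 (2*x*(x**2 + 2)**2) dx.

Let u = x**2 + 2, so du = 2*x dx. When x = 0, u = 2; when x = 3, u = 11.
The integral becomes ∫ u**2 du from 2 to 11, with antiderivative u**3/3.
Back in x: F(x) = (x**2 + 2)**3/3.
Then F(3) - F(0) = (1331/3) - (8/3) = 441.

441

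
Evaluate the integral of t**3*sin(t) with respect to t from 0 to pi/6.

-3 - sqrt(3)*pi**3/432 + pi**2/24 + sqrt(3)*pi/2

Integrate by parts 3 times (u = t^3, dv = sin(t) dt).
An antiderivative is F(t) = -t**3*cos(t) + 3*t**2*sin(t) + 6*t*cos(t) - 6*sin(t).
Then F(pi/6) - F(0) = (-3 - sqrt(3)*pi**3/432 + pi**2/24 + sqrt(3)*pi/2) - (0) = -3 - sqrt(3)*pi**3/432 + pi**2/24 + sqrt(3)*pi/2.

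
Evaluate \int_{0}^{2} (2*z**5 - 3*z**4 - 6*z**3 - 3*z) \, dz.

By the power rule, an antiderivative is F(z) = z**6/3 - 3*z**5/5 - 3*z**4/2 - 3*z**2/2.
Then F(2) - F(0) = (-418/15) - (0) = -418/15.

-418/15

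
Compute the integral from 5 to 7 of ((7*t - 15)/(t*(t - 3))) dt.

-5*log(5) + 2*log(2) + 5*log(7)

Factor the denominator: t**2 - 3*t = t(t - 3).
Partial fractions: (7*t - 15)/(t*(t - 3)) = 5/t + 2/(t - 3).
An antiderivative is F(t) = 5*log(t) + 2*log(t - 3).
Then F(7) - F(5) = (4*log(2) + 5*log(7)) - (2*log(2) + 5*log(5)) = -5*log(5) + 2*log(2) + 5*log(7).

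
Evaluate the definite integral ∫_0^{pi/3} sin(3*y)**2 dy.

Use the identity sin^2(3*y) = (1 - cos(6*y))/2.
An antiderivative is F(y) = y/2 - sin(6*y)/12.
Then F(pi/3) - F(0) = (pi/6) - (0) = pi/6.

pi/6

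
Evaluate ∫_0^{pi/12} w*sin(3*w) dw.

Integrate by parts once (u = w, dv = sin(3*w) dw).
An antiderivative is F(w) = -w*cos(3*w)/3 + sin(3*w)/9.
Then F(pi/12) - F(0) = (sqrt(2)*(4 - pi)/72) - (0) = sqrt(2)*(4 - pi)/72.

sqrt(2)*(4 - pi)/72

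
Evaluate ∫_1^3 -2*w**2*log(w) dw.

52/9 - 18*log(3)

Integrate by parts once (u = ln w, dv = -2*w**2 dw).
An antiderivative is F(w) = -2*w**3*(3*log(w) - 1)/9.
Then F(3) - F(1) = (6 - 18*log(3)) - (2/9) = 52/9 - 18*log(3).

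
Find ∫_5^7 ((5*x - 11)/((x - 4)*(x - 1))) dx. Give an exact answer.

-2*log(2) + 5*log(3)

Factor the denominator: x**2 - 5*x + 4 = (x - 1)(x - 4).
Partial fractions: (5*x - 11)/((x - 4)*(x - 1)) = 2/(x - 1) + 3/(x - 4).
An antiderivative is F(x) = 3*log(x - 4) + 2*log(x - 1).
Then F(7) - F(5) = (2*log(2) + 5*log(3)) - (log(16)) = -2*log(2) + 5*log(3).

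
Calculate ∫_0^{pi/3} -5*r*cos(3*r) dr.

10/9

Integrate by parts once (u = r, dv = -5*cos(3*r) dr).
An antiderivative is F(r) = -5*r*sin(3*r)/3 - 5*cos(3*r)/9.
Then F(pi/3) - F(0) = (5/9) - (-5/9) = 10/9.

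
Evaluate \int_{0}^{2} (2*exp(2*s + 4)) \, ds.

-exp(4) + exp(8)

Let u = 2*s + 4, so du = 2 ds. When s = 0, u = 4; when s = 2, u = 8.
The integral becomes ∫ exp(u) du from 4 to 8, with antiderivative exp(u).
Back in s: F(s) = exp(2*s + 4).
Then F(2) - F(0) = (exp(8)) - (exp(4)) = -exp(4) + exp(8).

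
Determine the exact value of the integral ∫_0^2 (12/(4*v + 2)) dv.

Let u = 4*v + 2, so du = 4 dv. When v = 0, u = 2; when v = 2, u = 10.
The integral becomes 3·∫ 1/u du from 2 to 10, with antiderivative 3*log(u).
Back in v: F(v) = 3*log(4*v + 2).
Then F(2) - F(0) = (3*log(2) + 3*log(5)) - (log(8)) = 3*log(5).

3*log(5)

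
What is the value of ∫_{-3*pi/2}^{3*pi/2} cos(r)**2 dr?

3*pi/2

Use the identity cos^2(r) = (1 + cos(2*r))/2.
An antiderivative is F(r) = r/2 + sin(2*r)/4.
Then F(3*pi/2) - F(-3*pi/2) = (3*pi/4) - (-3*pi/4) = 3*pi/2.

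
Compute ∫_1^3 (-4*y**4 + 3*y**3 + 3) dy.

-638/5

By the power rule, an antiderivative is F(y) = -4*y**5/5 + 3*y**4/4 + 3*y.
Then F(3) - F(1) = (-2493/20) - (59/20) = -638/5.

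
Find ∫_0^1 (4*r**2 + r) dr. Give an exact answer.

By the power rule, an antiderivative is F(r) = 4*r**3/3 + r**2/2.
Then F(1) - F(0) = (11/6) - (0) = 11/6.

11/6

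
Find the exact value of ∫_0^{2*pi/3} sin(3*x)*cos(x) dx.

Use the identity sin(3*x)cos(x) = [sin(4*x) + sin(2*x)]/2.
An antiderivative is F(x) = -cos(2*x)/4 - cos(4*x)/8.
Then F(2*pi/3) - F(0) = (3/16) - (-3/8) = 9/16.

9/16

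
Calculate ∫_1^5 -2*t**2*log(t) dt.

248/9 - 250*log(5)/3

Integrate by parts once (u = ln t, dv = -2*t**2 dt).
An antiderivative is F(t) = -2*t**3*(3*log(t) - 1)/9.
Then F(5) - F(1) = (250/9 - 250*log(5)/3) - (2/9) = 248/9 - 250*log(5)/3.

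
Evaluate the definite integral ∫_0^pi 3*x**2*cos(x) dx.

Integrate by parts twice (u = x^2, dv = 3*cos(x) dx).
An antiderivative is F(x) = 3*x**2*sin(x) + 6*x*cos(x) - 6*sin(x).
Then F(pi) - F(0) = (-6*pi) - (0) = -6*pi.

-6*pi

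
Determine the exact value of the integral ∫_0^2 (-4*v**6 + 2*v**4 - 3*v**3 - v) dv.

-2602/35

By the power rule, an antiderivative is F(v) = -4*v**7/7 + 2*v**5/5 - 3*v**4/4 - v**2/2.
Then F(2) - F(0) = (-2602/35) - (0) = -2602/35.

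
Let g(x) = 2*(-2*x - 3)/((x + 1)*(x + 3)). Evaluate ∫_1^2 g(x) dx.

-3*log(5) - log(3) + 7*log(2)

Factor the denominator: x**2 + 4*x + 3 = (x + 3)(x + 1).
Partial fractions: 2*(-2*x - 3)/((x + 1)*(x + 3)) = -3/(x + 3) - 1/(x + 1).
An antiderivative is F(x) = -log(x + 1) - 3*log(x + 3).
Then F(2) - F(1) = (-3*log(5) - log(3)) - (-7*log(2)) = -3*log(5) - log(3) + 7*log(2).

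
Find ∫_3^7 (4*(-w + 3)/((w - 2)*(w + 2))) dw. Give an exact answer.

-10*log(3) + 6*log(5)

Factor the denominator: w**2 - 4 = (w + 2)(w - 2).
Partial fractions: 4*(-w + 3)/((w - 2)*(w + 2)) = -5/(w + 2) + 1/(w - 2).
An antiderivative is F(w) = log(w - 2) - 5*log(w + 2).
Then F(7) - F(3) = (-10*log(3) + log(5)) - (-5*log(5)) = -10*log(3) + 6*log(5).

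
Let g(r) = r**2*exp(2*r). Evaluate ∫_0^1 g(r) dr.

Integrate by parts twice (u = r^2, dv = exp(2*r) dr).
An antiderivative is F(r) = (2*r**2 - 2*r + 1)*exp(2*r)/4.
Then F(1) - F(0) = (exp(2)/4) - (1/4) = -1/4 + exp(2)/4.

-1/4 + exp(2)/4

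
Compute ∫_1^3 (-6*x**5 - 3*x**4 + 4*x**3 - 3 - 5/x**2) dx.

By the power rule, an antiderivative is F(x) = -x**6 - 3*x**5/5 + x**4 - 3*x + 5/x.
Then F(3) - F(1) = (-12017/15) - (7/5) = -12038/15.

-12038/15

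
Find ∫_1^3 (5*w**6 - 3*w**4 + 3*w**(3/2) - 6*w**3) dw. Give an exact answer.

54*sqrt(3)/5 + 45326/35

By the power rule, an antiderivative is F(w) = 5*w**7/7 + 6*w**(5/2)/5 - 3*w**5/5 - 3*w**4/2.
Then F(3) - F(1) = (54*sqrt(3)/5 + 90639/70) - (-13/70) = 54*sqrt(3)/5 + 45326/35.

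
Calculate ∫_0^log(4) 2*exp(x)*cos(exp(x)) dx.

-2*sin(1) + 2*sin(4)

Let u = exp(x), so du = exp(x) dx. When x = 0, u = 1; when x = log(4), u = 4.
The integral becomes 2·∫ cos(u) du from 1 to 4, with antiderivative 2*sin(u).
Back in x: F(x) = 2*sin(exp(x)).
Then F(log(4)) - F(0) = (2*sin(4)) - (2*sin(1)) = -2*sin(1) + 2*sin(4).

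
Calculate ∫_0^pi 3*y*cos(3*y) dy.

Integrate by parts once (u = y, dv = 3*cos(3*y) dy).
An antiderivative is F(y) = y*sin(3*y) + cos(3*y)/3.
Then F(pi) - F(0) = (-1/3) - (1/3) = -2/3.

-2/3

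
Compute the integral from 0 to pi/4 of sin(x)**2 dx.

Use the identity sin^2(x) = (1 - cos(2*x))/2.
An antiderivative is F(x) = x/2 - sin(2*x)/4.
Then F(pi/4) - F(0) = (-1/4 + pi/8) - (0) = -1/4 + pi/8.

-1/4 + pi/8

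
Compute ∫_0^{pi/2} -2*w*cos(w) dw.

Integrate by parts once (u = w, dv = -2*cos(w) dw).
An antiderivative is F(w) = -2*w*sin(w) - 2*cos(w).
Then F(pi/2) - F(0) = (-pi) - (-2) = 2 - pi.

2 - pi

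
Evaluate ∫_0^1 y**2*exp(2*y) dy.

Integrate by parts twice (u = y^2, dv = exp(2*y) dy).
An antiderivative is F(y) = (2*y**2 - 2*y + 1)*exp(2*y)/4.
Then F(1) - F(0) = (exp(2)/4) - (1/4) = -1/4 + exp(2)/4.

-1/4 + exp(2)/4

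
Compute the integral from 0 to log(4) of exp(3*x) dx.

21

Let u = exp(x), so du = exp(x) dx. When x = 0, u = 1; when x = log(4), u = 4.
The integral becomes ∫ u**2 du from 1 to 4, with antiderivative u**3/3.
Back in x: F(x) = exp(3*x)/3.
Then F(log(4)) - F(0) = (64/3) - (1/3) = 21.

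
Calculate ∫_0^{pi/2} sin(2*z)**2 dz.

pi/4

Use the identity sin^2(2*z) = (1 - cos(4*z))/2.
An antiderivative is F(z) = z/2 - sin(4*z)/8.
Then F(pi/2) - F(0) = (pi/4) - (0) = pi/4.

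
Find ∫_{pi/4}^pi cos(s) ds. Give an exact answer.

-sqrt(2)/2

An antiderivative is F(s) = sin(s).
Then F(pi) - F(pi/4) = (0) - (sqrt(2)/2) = -sqrt(2)/2.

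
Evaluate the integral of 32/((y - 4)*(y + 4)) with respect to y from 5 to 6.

Factor the denominator: y**2 - 16 = (y + 4)(y - 4).
Partial fractions: 32/((y - 4)*(y + 4)) = -4/(y + 4) + 4/(y - 4).
An antiderivative is F(y) = 4*log(y - 4) - 4*log(y + 4).
Then F(6) - F(5) = (-4*log(5)) - (-8*log(3)) = -4*log(5) + 8*log(3).

-4*log(5) + 8*log(3)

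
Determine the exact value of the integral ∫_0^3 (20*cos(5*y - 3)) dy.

4*sin(12) + 4*sin(3)

Let u = 5*y - 3, so du = 5 dy. When y = 0, u = -3; when y = 3, u = 12.
The integral becomes 4·∫ cos(u) du from -3 to 12, with antiderivative 4*sin(u).
Back in y: F(y) = 4*sin(5*y - 3).
Then F(3) - F(0) = (4*sin(12)) - (-4*sin(3)) = 4*sin(12) + 4*sin(3).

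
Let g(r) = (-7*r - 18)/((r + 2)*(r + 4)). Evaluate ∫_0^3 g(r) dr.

-5*log(7) - 2*log(5) + 12*log(2)

Factor the denominator: r**2 + 6*r + 8 = (r + 4)(r + 2).
Partial fractions: (-7*r - 18)/((r + 2)*(r + 4)) = -5/(r + 4) - 2/(r + 2).
An antiderivative is F(r) = -2*log(r + 2) - 5*log(r + 4).
Then F(3) - F(0) = (-5*log(7) - 2*log(5)) - (-12*log(2)) = -5*log(7) - 2*log(5) + 12*log(2).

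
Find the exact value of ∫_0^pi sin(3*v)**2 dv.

pi/2

Use the identity sin^2(3*v) = (1 - cos(6*v))/2.
An antiderivative is F(v) = v/2 - sin(6*v)/12.
Then F(pi) - F(0) = (pi/2) - (0) = pi/2.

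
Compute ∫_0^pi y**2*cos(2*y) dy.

Integrate by parts twice (u = y^2, dv = cos(2*y) dy).
An antiderivative is F(y) = y**2*sin(2*y)/2 + y*cos(2*y)/2 - sin(2*y)/4.
Then F(pi) - F(0) = (pi/2) - (0) = pi/2.

pi/2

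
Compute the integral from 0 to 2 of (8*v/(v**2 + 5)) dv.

Let u = v**2 + 5, so du = 2*v dv. When v = 0, u = 5; when v = 2, u = 9.
The integral becomes 4·∫ 1/u du from 5 to 9, with antiderivative 4*log(u).
Back in v: F(v) = 4*log(v**2 + 5).
Then F(2) - F(0) = (8*log(3)) - (4*log(5)) = -4*log(5) + 8*log(3).

-4*log(5) + 8*log(3)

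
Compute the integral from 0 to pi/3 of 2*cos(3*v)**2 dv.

pi/3

Use the identity cos^2(3*v) = (1 + cos(6*v))/2.
An antiderivative is F(v) = v + sin(6*v)/6.
Then F(pi/3) - F(0) = (pi/3) - (0) = pi/3.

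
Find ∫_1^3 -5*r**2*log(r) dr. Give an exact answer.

Integrate by parts once (u = ln r, dv = -5*r**2 dr).
An antiderivative is F(r) = -5*r**3*(3*log(r) - 1)/9.
Then F(3) - F(1) = (15 - 45*log(3)) - (5/9) = 130/9 - 45*log(3).

130/9 - 45*log(3)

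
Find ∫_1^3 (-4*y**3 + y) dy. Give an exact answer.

By the power rule, an antiderivative is F(y) = -y**4 + y**2/2.
Then F(3) - F(1) = (-153/2) - (-1/2) = -76.

-76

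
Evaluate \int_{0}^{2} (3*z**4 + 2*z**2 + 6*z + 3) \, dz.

By the power rule, an antiderivative is F(z) = 3*z**5/5 + 2*z**3/3 + 3*z**2 + 3*z.
Then F(2) - F(0) = (638/15) - (0) = 638/15.

638/15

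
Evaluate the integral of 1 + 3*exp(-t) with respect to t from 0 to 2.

5 - 3*exp(-2)

An antiderivative is F(t) = t - 3*exp(-t).
Then F(2) - F(0) = (2 - 3*exp(-2)) - (-3) = 5 - 3*exp(-2).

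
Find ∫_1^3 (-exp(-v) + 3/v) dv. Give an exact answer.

An antiderivative is F(v) = 3*log(v) + exp(-v).
Then F(3) - F(1) = (exp(-3) + 3*log(3)) - (exp(-1)) = -exp(-1) + exp(-3) + 3*log(3).

-exp(-1) + exp(-3) + 3*log(3)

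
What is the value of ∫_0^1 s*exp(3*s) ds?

1/9 + 2*exp(3)/9

Integrate by parts once (u = s, dv = exp(3*s) ds).
An antiderivative is F(s) = (3*s - 1)*exp(3*s)/9.
Then F(1) - F(0) = (2*exp(3)/9) - (-1/9) = 1/9 + 2*exp(3)/9.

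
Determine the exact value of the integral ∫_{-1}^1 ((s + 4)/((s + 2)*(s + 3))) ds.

log(9/2)

Factor the denominator: s**2 + 5*s + 6 = (s + 3)(s + 2).
Partial fractions: (s + 4)/((s + 2)*(s + 3)) = -1/(s + 3) + 2/(s + 2).
An antiderivative is F(s) = 2*log(s + 2) - log(s + 3).
Then F(1) - F(-1) = (log(9/4)) - (-log(2)) = log(9/2).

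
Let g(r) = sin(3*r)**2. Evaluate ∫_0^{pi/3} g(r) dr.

pi/6

Use the identity sin^2(3*r) = (1 - cos(6*r))/2.
An antiderivative is F(r) = r/2 - sin(6*r)/12.
Then F(pi/3) - F(0) = (pi/6) - (0) = pi/6.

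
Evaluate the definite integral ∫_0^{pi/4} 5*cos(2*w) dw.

5/2

An antiderivative is F(w) = 5*sin(2*w)/2.
Then F(pi/4) - F(0) = (5/2) - (0) = 5/2.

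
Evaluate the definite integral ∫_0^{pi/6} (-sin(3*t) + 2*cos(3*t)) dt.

An antiderivative is F(t) = 2*sin(3*t)/3 + cos(3*t)/3.
Then F(pi/6) - F(0) = (2/3) - (1/3) = 1/3.

1/3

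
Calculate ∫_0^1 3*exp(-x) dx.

3 - 3*exp(-1)

An antiderivative is F(x) = -3*exp(-x).
Then F(1) - F(0) = (-3*exp(-1)) - (-3) = 3 - 3*exp(-1).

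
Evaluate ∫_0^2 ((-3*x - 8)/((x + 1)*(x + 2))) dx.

Factor the denominator: x**2 + 3*x + 2 = (x + 2)(x + 1).
Partial fractions: (-3*x - 8)/((x + 1)*(x + 2)) = 2/(x + 2) - 5/(x + 1).
An antiderivative is F(x) = -5*log(x + 1) + 2*log(x + 2).
Then F(2) - F(0) = (-5*log(3) + 4*log(2)) - (log(4)) = -5*log(3) + 2*log(2).

-5*log(3) + 2*log(2)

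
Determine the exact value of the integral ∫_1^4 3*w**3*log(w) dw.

Integrate by parts once (u = ln w, dv = 3*w**3 dw).
An antiderivative is F(w) = 3*w**4*(4*log(w) - 1)/16.
Then F(4) - F(1) = (-48 + 384*log(2)) - (-3/16) = -765/16 + 384*log(2).

-765/16 + 384*log(2)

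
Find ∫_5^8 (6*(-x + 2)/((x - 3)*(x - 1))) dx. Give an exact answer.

Factor the denominator: x**2 - 4*x + 3 = (x - 1)(x - 3).
Partial fractions: 6*(-x + 2)/((x - 3)*(x - 1)) = -3/(x - 1) - 3/(x - 3).
An antiderivative is F(x) = -3*log(x - 3) - 3*log(x - 1).
Then F(8) - F(5) = (-3*log(7) - 3*log(5)) - (-9*log(2)) = -3*log(7) - 3*log(5) + 9*log(2).

-3*log(7) - 3*log(5) + 9*log(2)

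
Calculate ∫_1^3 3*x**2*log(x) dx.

Integrate by parts once (u = ln x, dv = 3*x**2 dx).
An antiderivative is F(x) = x**3*(3*log(x) - 1)/3.
Then F(3) - F(1) = (-9 + 27*log(3)) - (-1/3) = -26/3 + 27*log(3).

-26/3 + 27*log(3)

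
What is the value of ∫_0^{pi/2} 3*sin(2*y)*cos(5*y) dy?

Use the identity sin(2*y)cos(5*y) = [sin(7*y) + sin(-3*y)]/2.
An antiderivative is F(y) = cos(3*y)/2 - 3*cos(7*y)/14.
Then F(pi/2) - F(0) = (0) - (2/7) = -2/7.

-2/7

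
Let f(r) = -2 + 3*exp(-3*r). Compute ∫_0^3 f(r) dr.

An antiderivative is F(r) = -2*r - exp(-3*r).
Then F(3) - F(0) = (-6 - exp(-9)) - (-1) = -5 - exp(-9).

-5 - exp(-9)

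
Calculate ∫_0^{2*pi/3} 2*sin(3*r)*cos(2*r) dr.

Use the identity sin(3*r)cos(2*r) = [sin(5*r) + sin(r)]/2.
An antiderivative is F(r) = -cos(r) - cos(5*r)/5.
Then F(2*pi/3) - F(0) = (3/5) - (-6/5) = 9/5.

9/5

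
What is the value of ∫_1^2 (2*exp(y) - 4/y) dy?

-2*exp(1) - 4*log(2) + 2*exp(2)

An antiderivative is F(y) = 2*exp(y) - 4*log(y).
Then F(2) - F(1) = (-log(16) + 2*exp(2)) - (2*exp(1)) = -2*exp(1) - 4*log(2) + 2*exp(2).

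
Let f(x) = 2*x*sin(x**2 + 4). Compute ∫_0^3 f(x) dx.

Let u = x**2 + 4, so du = 2*x dx. When x = 0, u = 4; when x = 3, u = 13.
The integral becomes ∫ sin(u) du from 4 to 13, with antiderivative -cos(u).
Back in x: F(x) = -cos(x**2 + 4).
Then F(3) - F(0) = (-cos(13)) - (-cos(4)) = -cos(13) + cos(4).

-cos(13) + cos(4)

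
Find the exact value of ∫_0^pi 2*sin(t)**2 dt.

pi

Use the identity sin^2(t) = (1 - cos(2*t))/2.
An antiderivative is F(t) = t - sin(2*t)/2.
Then F(pi) - F(0) = (pi) - (0) = pi.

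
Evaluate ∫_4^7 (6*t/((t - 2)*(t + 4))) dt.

Factor the denominator: t**2 + 2*t - 8 = (t + 4)(t - 2).
Partial fractions: 6*t/((t - 2)*(t + 4)) = 4/(t + 4) + 2/(t - 2).
An antiderivative is F(t) = 2*log(t - 2) + 4*log(t + 4).
Then F(7) - F(4) = (2*log(5) + 4*log(11)) - (14*log(2)) = -14*log(2) + 2*log(5) + 4*log(11).

-14*log(2) + 2*log(5) + 4*log(11)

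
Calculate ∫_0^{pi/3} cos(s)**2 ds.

Use the identity cos^2(s) = (1 + cos(2*s))/2.
An antiderivative is F(s) = s/2 + sin(2*s)/4.
Then F(pi/3) - F(0) = (sqrt(3)/8 + pi/6) - (0) = sqrt(3)/8 + pi/6.

sqrt(3)/8 + pi/6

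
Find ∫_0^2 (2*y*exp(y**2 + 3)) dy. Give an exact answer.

-exp(3) + exp(7)

Let u = y**2 + 3, so du = 2*y dy. When y = 0, u = 3; when y = 2, u = 7.
The integral becomes ∫ exp(u) du from 3 to 7, with antiderivative exp(u).
Back in y: F(y) = exp(y**2 + 3).
Then F(2) - F(0) = (exp(7)) - (exp(3)) = -exp(3) + exp(7).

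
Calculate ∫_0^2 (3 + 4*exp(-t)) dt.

An antiderivative is F(t) = 3*t - 4*exp(-t).
Then F(2) - F(0) = (6 - 4*exp(-2)) - (-4) = 10 - 4*exp(-2).

10 - 4*exp(-2)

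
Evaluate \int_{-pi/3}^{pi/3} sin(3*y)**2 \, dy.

pi/3

Use the identity sin^2(3*y) = (1 - cos(6*y))/2.
An antiderivative is F(y) = y/2 - sin(6*y)/12.
Then F(pi/3) - F(-pi/3) = (pi/6) - (-pi/6) = pi/3.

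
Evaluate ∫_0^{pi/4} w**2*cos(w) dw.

sqrt(2)*(-32 + pi**2 + 8*pi)/32

Integrate by parts twice (u = w^2, dv = cos(w) dw).
An antiderivative is F(w) = w**2*sin(w) + 2*w*cos(w) - 2*sin(w).
Then F(pi/4) - F(0) = (sqrt(2)*(-32 + pi**2 + 8*pi)/32) - (0) = sqrt(2)*(-32 + pi**2 + 8*pi)/32.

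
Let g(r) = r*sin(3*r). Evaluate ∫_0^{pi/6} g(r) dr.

Integrate by parts once (u = r, dv = sin(3*r) dr).
An antiderivative is F(r) = -r*cos(3*r)/3 + sin(3*r)/9.
Then F(pi/6) - F(0) = (1/9) - (0) = 1/9.

1/9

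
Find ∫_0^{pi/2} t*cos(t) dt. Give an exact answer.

-1 + pi/2

Integrate by parts once (u = t, dv = cos(t) dt).
An antiderivative is F(t) = t*sin(t) + cos(t).
Then F(pi/2) - F(0) = (pi/2) - (1) = -1 + pi/2.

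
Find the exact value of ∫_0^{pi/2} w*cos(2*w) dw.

Integrate by parts once (u = w, dv = cos(2*w) dw).
An antiderivative is F(w) = w*sin(2*w)/2 + cos(2*w)/4.
Then F(pi/2) - F(0) = (-1/4) - (1/4) = -1/2.

-1/2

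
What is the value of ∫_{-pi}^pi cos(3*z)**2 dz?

Use the identity cos^2(3*z) = (1 + cos(6*z))/2.
An antiderivative is F(z) = z/2 + sin(6*z)/12.
Then F(pi) - F(-pi) = (pi/2) - (-pi/2) = pi.

pi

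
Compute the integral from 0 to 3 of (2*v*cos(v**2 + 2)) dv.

sin(11) - sin(2)

Let u = v**2 + 2, so du = 2*v dv. When v = 0, u = 2; when v = 3, u = 11.
The integral becomes ∫ cos(u) du from 2 to 11, with antiderivative sin(u).
Back in v: F(v) = sin(v**2 + 2).
Then F(3) - F(0) = (sin(11)) - (sin(2)) = sin(11) - sin(2).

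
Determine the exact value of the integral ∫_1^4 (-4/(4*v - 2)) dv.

An antiderivative is F(v) = -log(4*v - 2).
Then F(4) - F(1) = (-log(14)) - (-log(2)) = -log(7).

-log(7)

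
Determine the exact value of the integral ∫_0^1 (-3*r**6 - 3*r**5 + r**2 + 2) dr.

By the power rule, an antiderivative is F(r) = -3*r**7/7 - r**6/2 + r**3/3 + 2*r.
Then F(1) - F(0) = (59/42) - (0) = 59/42.

59/42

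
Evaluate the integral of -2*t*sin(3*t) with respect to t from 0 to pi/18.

-1/9 + sqrt(3)*pi/54

Integrate by parts once (u = t, dv = -2*sin(3*t) dt).
An antiderivative is F(t) = 2*t*cos(3*t)/3 - 2*sin(3*t)/9.
Then F(pi/18) - F(0) = (-1/9 + sqrt(3)*pi/54) - (0) = -1/9 + sqrt(3)*pi/54.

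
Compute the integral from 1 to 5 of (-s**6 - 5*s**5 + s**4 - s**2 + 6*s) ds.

By the power rule, an antiderivative is F(s) = -s**7/7 - 5*s**6/6 + s**5/5 - s**3/3 + 3*s**2.
Then F(5) - F(1) = (-329325/14) - (397/210) = -2470136/105.

-2470136/105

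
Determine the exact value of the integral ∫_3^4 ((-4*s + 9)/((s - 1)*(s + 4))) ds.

Factor the denominator: s**2 + 3*s - 4 = (s + 4)(s - 1).
Partial fractions: (-4*s + 9)/((s - 1)*(s + 4)) = -5/(s + 4) + 1/(s - 1).
An antiderivative is F(s) = log(s - 1) - 5*log(s + 4).
Then F(4) - F(3) = (-15*log(2) + log(3)) - (-5*log(7) + log(2)) = -16*log(2) + log(3) + 5*log(7).

-16*log(2) + log(3) + 5*log(7)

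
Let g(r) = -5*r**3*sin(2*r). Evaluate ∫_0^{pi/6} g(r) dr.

-5*pi/16 - 5*sqrt(3)*pi**2/96 + 5*pi**3/864 + 15*sqrt(3)/16

Integrate by parts 3 times (u = r^3, dv = -5*sin(2*r) dr).
An antiderivative is F(r) = 5*r**3*cos(2*r)/2 - 15*r**2*sin(2*r)/4 - 15*r*cos(2*r)/4 + 15*sin(2*r)/8.
Then F(pi/6) - F(0) = (-5*pi/16 - 5*sqrt(3)*pi**2/96 + 5*pi**3/864 + 15*sqrt(3)/16) - (0) = -5*pi/16 - 5*sqrt(3)*pi**2/96 + 5*pi**3/864 + 15*sqrt(3)/16.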